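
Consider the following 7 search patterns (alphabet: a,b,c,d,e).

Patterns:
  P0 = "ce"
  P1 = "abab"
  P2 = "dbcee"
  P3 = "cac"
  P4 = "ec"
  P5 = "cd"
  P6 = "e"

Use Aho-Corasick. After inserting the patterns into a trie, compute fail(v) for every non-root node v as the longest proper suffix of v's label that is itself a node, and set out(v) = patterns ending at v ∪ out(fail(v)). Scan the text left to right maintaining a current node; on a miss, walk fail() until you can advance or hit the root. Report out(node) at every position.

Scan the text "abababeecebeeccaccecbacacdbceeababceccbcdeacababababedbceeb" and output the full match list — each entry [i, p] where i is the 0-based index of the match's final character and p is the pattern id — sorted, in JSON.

Construct AC machine:
Trie (insert patterns):
  0='ε' goto a→3 c→1 d→7 e→14
  1='c' goto a→12 d→16 e→2
  2='ce' goto ·  [P0 ends]
  3='a' goto b→4
  4='ab' goto a→5
  5='aba' goto b→6
  6='abab' goto ·  [P1 ends]
  7='d' goto b→8
  8='db' goto c→9
  9='dbc' goto e→10
  10='dbce' goto e→11
  11='dbcee' goto ·  [P2 ends]
  12='ca' goto c→13
  13='cac' goto ·  [P3 ends]
  14='e' goto c→15  [P6 ends]
  15='ec' goto ·  [P4 ends]
  16='cd' goto ·  [P5 ends]

BFS fail/out derivation:
  fail(1) 'c': from fail(0)=0 chase 'c': 0 ⇒ 0;  out=∅∪out(0)=∅
  fail(3) 'a': from fail(0)=0 chase 'a': 0 ⇒ 0;  out=∅∪out(0)=∅
  fail(7) 'd': from fail(0)=0 chase 'd': 0 ⇒ 0;  out=∅∪out(0)=∅
  fail(14) 'e': from fail(0)=0 chase 'e': 0 ⇒ 0;  out={6}∪out(0)={6}
  fail(2) 'ce': from fail(1)=0 chase 'e': 0 ⇒ 14;  out={0}∪out(14)={0,6}
  fail(4) 'ab': from fail(3)=0 chase 'b': 0 ⇒ 0;  out=∅∪out(0)=∅
  fail(8) 'db': from fail(7)=0 chase 'b': 0 ⇒ 0;  out=∅∪out(0)=∅
  fail(12) 'ca': from fail(1)=0 chase 'a': 0 ⇒ 3;  out=∅∪out(3)=∅
  fail(15) 'ec': from fail(14)=0 chase 'c': 0 ⇒ 1;  out={4}∪out(1)={4}
  fail(16) 'cd': from fail(1)=0 chase 'd': 0 ⇒ 7;  out={5}∪out(7)={5}
  fail(5) 'aba': from fail(4)=0 chase 'a': 0 ⇒ 3;  out=∅∪out(3)=∅
  fail(9) 'dbc': from fail(8)=0 chase 'c': 0 ⇒ 1;  out=∅∪out(1)=∅
  fail(13) 'cac': from fail(12)=3 chase 'c': 3→0 ⇒ 1;  out={3}∪out(1)={3}
  fail(6) 'abab': from fail(5)=3 chase 'b': 3 ⇒ 4;  out={1}∪out(4)={1}
  fail(10) 'dbce': from fail(9)=1 chase 'e': 1 ⇒ 2;  out=∅∪out(2)={0,6}
  fail(11) 'dbcee': from fail(10)=2 chase 'e': 2→14→0 ⇒ 14;  out={2}∪out(14)={2,6}

Scan:
[0] read 'a'  n0⇒n3
[1] read 'b'  n3⇒n4
[2] read 'a'  n4⇒n5
[3] read 'b'  n5⇒n6  → match P1@[0:3]
[4] read 'a'  n6⇒n5 (fail-walked)
[5] read 'b'  n5⇒n6  → match P1@[2:5]
[6] read 'e'  n6⇒n14 (fail-walked)  → match P6@[6:6]
[7] read 'e'  n14⇒n14 (fail-walked)  → match P6@[7:7]
[8] read 'c'  n14⇒n15  → match P4@[7:8]
[9] read 'e'  n15⇒n2 (fail-walked)  → match P0@[8:9],P6@[9:9]
[10] read 'b'  n2⇒n0 (fail-walked)
[11] read 'e'  n0⇒n14  → match P6@[11:11]
[12] read 'e'  n14⇒n14 (fail-walked)  → match P6@[12:12]
[13] read 'c'  n14⇒n15  → match P4@[12:13]
[14] read 'c'  n15⇒n1 (fail-walked)
[15] read 'a'  n1⇒n12
[16] read 'c'  n12⇒n13  → match P3@[14:16]
[17] read 'c'  n13⇒n1 (fail-walked)
[18] read 'e'  n1⇒n2  → match P0@[17:18],P6@[18:18]
[19] read 'c'  n2⇒n15 (fail-walked)  → match P4@[18:19]
[20] read 'b'  n15⇒n0 (fail-walked)
[21] read 'a'  n0⇒n3
[22] read 'c'  n3⇒n1 (fail-walked)
[23] read 'a'  n1⇒n12
[24] read 'c'  n12⇒n13  → match P3@[22:24]
[25] read 'd'  n13⇒n16 (fail-walked)  → match P5@[24:25]
[26] read 'b'  n16⇒n8 (fail-walked)
[27] read 'c'  n8⇒n9
[28] read 'e'  n9⇒n10  → match P0@[27:28],P6@[28:28]
[29] read 'e'  n10⇒n11  → match P2@[25:29],P6@[29:29]
[30] read 'a'  n11⇒n3 (fail-walked)
[31] read 'b'  n3⇒n4
[32] read 'a'  n4⇒n5
[33] read 'b'  n5⇒n6  → match P1@[30:33]
[34] read 'c'  n6⇒n1 (fail-walked)
[35] read 'e'  n1⇒n2  → match P0@[34:35],P6@[35:35]
[36] read 'c'  n2⇒n15 (fail-walked)  → match P4@[35:36]
[37] read 'c'  n15⇒n1 (fail-walked)
[38] read 'b'  n1⇒n0 (fail-walked)
[39] read 'c'  n0⇒n1
[40] read 'd'  n1⇒n16  → match P5@[39:40]
[41] read 'e'  n16⇒n14 (fail-walked)  → match P6@[41:41]
[42] read 'a'  n14⇒n3 (fail-walked)
[43] read 'c'  n3⇒n1 (fail-walked)
[44] read 'a'  n1⇒n12
[45] read 'b'  n12⇒n4 (fail-walked)
[46] read 'a'  n4⇒n5
[47] read 'b'  n5⇒n6  → match P1@[44:47]
[48] read 'a'  n6⇒n5 (fail-walked)
[49] read 'b'  n5⇒n6  → match P1@[46:49]
[50] read 'a'  n6⇒n5 (fail-walked)
[51] read 'b'  n5⇒n6  → match P1@[48:51]
[52] read 'e'  n6⇒n14 (fail-walked)  → match P6@[52:52]
[53] read 'd'  n14⇒n7 (fail-walked)
[54] read 'b'  n7⇒n8
[55] read 'c'  n8⇒n9
[56] read 'e'  n9⇒n10  → match P0@[55:56],P6@[56:56]
[57] read 'e'  n10⇒n11  → match P2@[53:57],P6@[57:57]
[58] read 'b'  n11⇒n0 (fail-walked)

Matches: [[3,1],[5,1],[6,6],[7,6],[8,4],[9,0],[9,6],[11,6],[12,6],[13,4],[16,3],[18,0],[18,6],[19,4],[24,3],[25,5],[28,0],[28,6],[29,2],[29,6],[33,1],[35,0],[35,6],[36,4],[40,5],[41,6],[47,1],[49,1],[51,1],[52,6],[56,0],[56,6],[57,2],[57,6]]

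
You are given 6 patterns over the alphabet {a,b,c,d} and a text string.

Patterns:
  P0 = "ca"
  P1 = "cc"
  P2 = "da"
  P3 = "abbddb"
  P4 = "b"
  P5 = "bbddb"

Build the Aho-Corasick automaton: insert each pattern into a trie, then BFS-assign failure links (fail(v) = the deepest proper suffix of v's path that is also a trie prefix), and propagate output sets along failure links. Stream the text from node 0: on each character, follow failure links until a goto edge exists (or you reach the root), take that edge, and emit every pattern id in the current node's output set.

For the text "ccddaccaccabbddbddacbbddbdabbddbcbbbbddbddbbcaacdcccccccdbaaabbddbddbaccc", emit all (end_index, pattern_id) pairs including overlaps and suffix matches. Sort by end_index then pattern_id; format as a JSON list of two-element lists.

Build automaton:
Trie (insert patterns):
  0='ε' goto a→6 b→12 c→1 d→4
  1='c' goto a→2 c→3
  2='ca' goto ·  ←P0
  3='cc' goto ·  ←P1
  4='d' goto a→5
  5='da' goto ·  ←P2
  6='a' goto b→7
  7='ab' goto b→8
  8='abb' goto d→9
  9='abbd' goto d→10
  10='abbdd' goto b→11
  11='abbddb' goto ·  ←P3
  12='b' goto b→13  ←P4
  13='bb' goto d→14
  14='bbd' goto d→15
  15='bbdd' goto b→16
  16='bbddb' goto ·  ←P5

Failure links (BFS by depth):
  fail(1) 'c': from fail(0)=0 chase 'c': 0 ⇒ 0;  out=∅∪out(0)=∅
  fail(4) 'd': from fail(0)=0 chase 'd': 0 ⇒ 0;  out=∅∪out(0)=∅
  fail(6) 'a': from fail(0)=0 chase 'a': 0 ⇒ 0;  out=∅∪out(0)=∅
  fail(12) 'b': from fail(0)=0 chase 'b': 0 ⇒ 0;  out={4}∪out(0)={4}
  fail(2) 'ca': from fail(1)=0 chase 'a': 0 ⇒ 6;  out={0}∪out(6)={0}
  fail(3) 'cc': from fail(1)=0 chase 'c': 0 ⇒ 1;  out={1}∪out(1)={1}
  fail(5) 'da': from fail(4)=0 chase 'a': 0 ⇒ 6;  out={2}∪out(6)={2}
  fail(7) 'ab': from fail(6)=0 chase 'b': 0 ⇒ 12;  out=∅∪out(12)={4}
  fail(13) 'bb': from fail(12)=0 chase 'b': 0 ⇒ 12;  out=∅∪out(12)={4}
  fail(8) 'abb': from fail(7)=12 chase 'b': 12 ⇒ 13;  out=∅∪out(13)={4}
  fail(14) 'bbd': from fail(13)=12 chase 'd': 12→0 ⇒ 4;  out=∅∪out(4)=∅
  fail(9) 'abbd': from fail(8)=13 chase 'd': 13 ⇒ 14;  out=∅∪out(14)=∅
  fail(15) 'bbdd': from fail(14)=4 chase 'd': 4→0 ⇒ 4;  out=∅∪out(4)=∅
  fail(10) 'abbdd': from fail(9)=14 chase 'd': 14 ⇒ 15;  out=∅∪out(15)=∅
  fail(16) 'bbddb': from fail(15)=4 chase 'b': 4→0 ⇒ 12;  out={5}∪out(12)={4,5}
  fail(11) 'abbddb': from fail(10)=15 chase 'b': 15 ⇒ 16;  out={3}∪out(16)={3,4,5}

Scan:
pos 0 'c': at 1
pos 1 'c': at 3  ** P1@[0:1]
pos 2 'd': at 4 (via fail)
pos 3 'd': at 4 (via fail)
pos 4 'a': at 5  ** P2@[3:4]
pos 5 'c': at 1 (via fail)
pos 6 'c': at 3  ** P1@[5:6]
pos 7 'a': at 2 (via fail)  ** P0@[6:7]
pos 8 'c': at 1 (via fail)
pos 9 'c': at 3  ** P1@[8:9]
pos 10 'a': at 2 (via fail)  ** P0@[9:10]
pos 11 'b': at 7 (via fail)  ** P4@[11:11]
pos 12 'b': at 8  ** P4@[12:12]
pos 13 'd': at 9
pos 14 'd': at 10
pos 15 'b': at 11  ** P3@[10:15],P4@[15:15],P5@[11:15]
pos 16 'd': at 4 (via fail)
pos 17 'd': at 4 (via fail)
pos 18 'a': at 5  ** P2@[17:18]
pos 19 'c': at 1 (via fail)
pos 20 'b': at 12 (via fail)  ** P4@[20:20]
pos 21 'b': at 13  ** P4@[21:21]
pos 22 'd': at 14
pos 23 'd': at 15
pos 24 'b': at 16  ** P4@[24:24],P5@[20:24]
pos 25 'd': at 4 (via fail)
pos 26 'a': at 5  ** P2@[25:26]
pos 27 'b': at 7 (via fail)  ** P4@[27:27]
pos 28 'b': at 8  ** P4@[28:28]
pos 29 'd': at 9
pos 30 'd': at 10
pos 31 'b': at 11  ** P3@[26:31],P4@[31:31],P5@[27:31]
pos 32 'c': at 1 (via fail)
pos 33 'b': at 12 (via fail)  ** P4@[33:33]
pos 34 'b': at 13  ** P4@[34:34]
pos 35 'b': at 13 (via fail)  ** P4@[35:35]
pos 36 'b': at 13 (via fail)  ** P4@[36:36]
pos 37 'd': at 14
pos 38 'd': at 15
pos 39 'b': at 16  ** P4@[39:39],P5@[35:39]
pos 40 'd': at 4 (via fail)
pos 41 'd': at 4 (via fail)
pos 42 'b': at 12 (via fail)  ** P4@[42:42]
pos 43 'b': at 13  ** P4@[43:43]
pos 44 'c': at 1 (via fail)
pos 45 'a': at 2  ** P0@[44:45]
pos 46 'a': at 6 (via fail)
pos 47 'c': at 1 (via fail)
pos 48 'd': at 4 (via fail)
pos 49 'c': at 1 (via fail)
pos 50 'c': at 3  ** P1@[49:50]
pos 51 'c': at 3 (via fail)  ** P1@[50:51]
pos 52 'c': at 3 (via fail)  ** P1@[51:52]
pos 53 'c': at 3 (via fail)  ** P1@[52:53]
pos 54 'c': at 3 (via fail)  ** P1@[53:54]
pos 55 'c': at 3 (via fail)  ** P1@[54:55]
pos 56 'd': at 4 (via fail)
pos 57 'b': at 12 (via fail)  ** P4@[57:57]
pos 58 'a': at 6 (via fail)
pos 59 'a': at 6 (via fail)
pos 60 'a': at 6 (via fail)
pos 61 'b': at 7  ** P4@[61:61]
pos 62 'b': at 8  ** P4@[62:62]
pos 63 'd': at 9
pos 64 'd': at 10
pos 65 'b': at 11  ** P3@[60:65],P4@[65:65],P5@[61:65]
pos 66 'd': at 4 (via fail)
pos 67 'd': at 4 (via fail)
pos 68 'b': at 12 (via fail)  ** P4@[68:68]
pos 69 'a': at 6 (via fail)
pos 70 'c': at 1 (via fail)
pos 71 'c': at 3  ** P1@[70:71]
pos 72 'c': at 3 (via fail)  ** P1@[71:72]

All matches (sorted): [[1,1],[4,2],[6,1],[7,0],[9,1],[10,0],[11,4],[12,4],[15,3],[15,4],[15,5],[18,2],[20,4],[21,4],[24,4],[24,5],[26,2],[27,4],[28,4],[31,3],[31,4],[31,5],[33,4],[34,4],[35,4],[36,4],[39,4],[39,5],[42,4],[43,4],[45,0],[50,1],[51,1],[52,1],[53,1],[54,1],[55,1],[57,4],[61,4],[62,4],[65,3],[65,4],[65,5],[68,4],[71,1],[72,1]]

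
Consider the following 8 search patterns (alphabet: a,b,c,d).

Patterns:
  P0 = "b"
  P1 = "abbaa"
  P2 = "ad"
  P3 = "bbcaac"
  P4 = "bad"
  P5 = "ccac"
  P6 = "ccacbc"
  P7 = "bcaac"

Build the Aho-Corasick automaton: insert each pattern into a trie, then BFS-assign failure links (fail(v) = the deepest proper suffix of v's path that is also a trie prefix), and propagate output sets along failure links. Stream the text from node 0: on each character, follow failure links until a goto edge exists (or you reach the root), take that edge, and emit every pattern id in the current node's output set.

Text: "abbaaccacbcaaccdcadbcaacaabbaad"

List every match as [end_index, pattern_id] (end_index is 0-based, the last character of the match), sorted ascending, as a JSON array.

Build:
Trie nodes:
  n0 'ε': a→2 b→1 c→15
  n1 'b': a→13 b→8 c→21  [P0 ends]
  n2 'a': b→3 d→7
  n3 'ab': b→4
  n4 'abb': a→5
  n5 'abba': a→6
  n6 'abbaa': ·  [P1 ends]
  n7 'ad': ·  [P2 ends]
  n8 'bb': c→9
  n9 'bbc': a→10
  n10 'bbca': a→11
  n11 'bbcaa': c→12
  n12 'bbcaac': ·  [P3 ends]
  n13 'ba': d→14
  n14 'bad': ·  [P4 ends]
  n15 'c': c→16
  n16 'cc': a→17
  n17 'cca': c→18
  n18 'ccac': b→19  [P5 ends]
  n19 'ccacb': c→20
  n20 'ccacbc': ·  [P6 ends]
  n21 'bc': a→22
  n22 'bca': a→23
  n23 'bcaa': c→24
  n24 'bcaac': ·  [P7 ends]

Failure links (BFS by depth):
  n1('b'): parent n0 fail=0; on 'b' 0 → fail=0;  out {0}∪∅={0}
  n2('a'): parent n0 fail=0; on 'a' 0 → fail=0;  out ∅∪∅=∅
  n15('c'): parent n0 fail=0; on 'c' 0 → fail=0;  out ∅∪∅=∅
  n3('ab'): parent n2 fail=0; on 'b' 0 → fail=1;  out ∅∪{0}={0}
  n7('ad'): parent n2 fail=0; on 'd' 0 → fail=0;  out {2}∪∅={2}
  n8('bb'): parent n1 fail=0; on 'b' 0 → fail=1;  out ∅∪{0}={0}
  n13('ba'): parent n1 fail=0; on 'a' 0 → fail=2;  out ∅∪∅=∅
  n16('cc'): parent n15 fail=0; on 'c' 0 → fail=15;  out ∅∪∅=∅
  n21('bc'): parent n1 fail=0; on 'c' 0 → fail=15;  out ∅∪∅=∅
  n4('abb'): parent n3 fail=1; on 'b' 1 → fail=8;  out ∅∪{0}={0}
  n9('bbc'): parent n8 fail=1; on 'c' 1 → fail=21;  out ∅∪∅=∅
  n14('bad'): parent n13 fail=2; on 'd' 2 → fail=7;  out {4}∪{2}={2,4}
  n17('cca'): parent n16 fail=15; on 'a' 15→0 → fail=2;  out ∅∪∅=∅
  n22('bca'): parent n21 fail=15; on 'a' 15→0 → fail=2;  out ∅∪∅=∅
  n5('abba'): parent n4 fail=8; on 'a' 8→1 → fail=13;  out ∅∪∅=∅
  n10('bbca'): parent n9 fail=21; on 'a' 21 → fail=22;  out ∅∪∅=∅
  n18('ccac'): parent n17 fail=2; on 'c' 2→0 → fail=15;  out {5}∪∅={5}
  n23('bcaa'): parent n22 fail=2; on 'a' 2→0 → fail=2;  out ∅∪∅=∅
  n6('abbaa'): parent n5 fail=13; on 'a' 13→2→0 → fail=2;  out {1}∪∅={1}
  n11('bbcaa'): parent n10 fail=22; on 'a' 22 → fail=23;  out ∅∪∅=∅
  n19('ccacb'): parent n18 fail=15; on 'b' 15→0 → fail=1;  out ∅∪{0}={0}
  n24('bcaac'): parent n23 fail=2; on 'c' 2→0 → fail=15;  out {7}∪∅={7}
  n12('bbcaac'): parent n11 fail=23; on 'c' 23 → fail=24;  out {3}∪{7}={3,7}
  n20('ccacbc'): parent n19 fail=1; on 'c' 1 → fail=21;  out {6}∪∅={6}

Scan:
[0] read 'a'  n0⇒n2
[1] read 'b'  n2⇒n3  ** P0@[1:1]
[2] read 'b'  n3⇒n4  ** P0@[2:2]
[3] read 'a'  n4⇒n5
[4] read 'a'  n5⇒n6  ** P1@[0:4]
[5] read 'c'  n6⇒n15 (via fail)
[6] read 'c'  n15⇒n16
[7] read 'a'  n16⇒n17
[8] read 'c'  n17⇒n18  ** P5@[5:8]
[9] read 'b'  n18⇒n19  ** P0@[9:9]
[10] read 'c'  n19⇒n20  ** P6@[5:10]
[11] read 'a'  n20⇒n22 (via fail)
[12] read 'a'  n22⇒n23
[13] read 'c'  n23⇒n24  ** P7@[9:13]
[14] read 'c'  n24⇒n16 (via fail)
[15] read 'd'  n16⇒n0 (via fail)
[16] read 'c'  n0⇒n15
[17] read 'a'  n15⇒n2 (via fail)
[18] read 'd'  n2⇒n7  ** P2@[17:18]
[19] read 'b'  n7⇒n1 (via fail)  ** P0@[19:19]
[20] read 'c'  n1⇒n21
[21] read 'a'  n21⇒n22
[22] read 'a'  n22⇒n23
[23] read 'c'  n23⇒n24  ** P7@[19:23]
[24] read 'a'  n24⇒n2 (via fail)
[25] read 'a'  n2⇒n2 (via fail)
[26] read 'b'  n2⇒n3  ** P0@[26:26]
[27] read 'b'  n3⇒n4  ** P0@[27:27]
[28] read 'a'  n4⇒n5
[29] read 'a'  n5⇒n6  ** P1@[25:29]
[30] read 'd'  n6⇒n7 (via fail)  ** P2@[29:30]

Result: [[1,0],[2,0],[4,1],[8,5],[9,0],[10,6],[13,7],[18,2],[19,0],[23,7],[26,0],[27,0],[29,1],[30,2]]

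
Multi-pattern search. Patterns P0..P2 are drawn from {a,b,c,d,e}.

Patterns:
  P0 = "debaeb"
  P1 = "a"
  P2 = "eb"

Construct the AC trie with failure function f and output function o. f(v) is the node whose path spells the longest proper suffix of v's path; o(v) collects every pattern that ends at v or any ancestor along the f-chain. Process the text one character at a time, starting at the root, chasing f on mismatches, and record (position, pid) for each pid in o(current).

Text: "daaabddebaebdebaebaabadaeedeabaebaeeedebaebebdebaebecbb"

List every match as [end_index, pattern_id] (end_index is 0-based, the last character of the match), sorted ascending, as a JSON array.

Construct AC machine:
Trie (insert patterns):
  0='ε' goto a→7 d→1 e→8
  1='d' goto e→2
  2='de' goto b→3
  3='deb' goto a→4
  4='deba' goto e→5
  5='debae' goto b→6
  6='debaeb' goto ·  ←P0
  7='a' goto ·  ←P1
  8='e' goto b→9
  9='eb' goto ·  ←P2

Failure links (BFS by depth):
  fail(1) 'd': from fail(0)=0 chase 'd': 0 ⇒ 0;  out=∅∪out(0)=∅
  fail(7) 'a': from fail(0)=0 chase 'a': 0 ⇒ 0;  out={1}∪out(0)={1}
  fail(8) 'e': from fail(0)=0 chase 'e': 0 ⇒ 0;  out=∅∪out(0)=∅
  fail(2) 'de': from fail(1)=0 chase 'e': 0 ⇒ 8;  out=∅∪out(8)=∅
  fail(9) 'eb': from fail(8)=0 chase 'b': 0 ⇒ 0;  out={2}∪out(0)={2}
  fail(3) 'deb': from fail(2)=8 chase 'b': 8 ⇒ 9;  out=∅∪out(9)={2}
  fail(4) 'deba': from fail(3)=9 chase 'a': 9→0 ⇒ 7;  out=∅∪out(7)={1}
  fail(5) 'debae': from fail(4)=7 chase 'e': 7→0 ⇒ 8;  out=∅∪out(8)=∅
  fail(6) 'debaeb': from fail(5)=8 chase 'b': 8 ⇒ 9;  out={0}∪out(9)={0,2}

Scan:
pos 0 'd': at 1
pos 1 'a': at 7 (fail-walked)  → match P1@[1:1]
pos 2 'a': at 7 (fail-walked)  → match P1@[2:2]
pos 3 'a': at 7 (fail-walked)  → match P1@[3:3]
pos 4 'b': at 0 (fail-walked)
pos 5 'd': at 1
pos 6 'd': at 1 (fail-walked)
pos 7 'e': at 2
pos 8 'b': at 3  → match P2@[7:8]
pos 9 'a': at 4  → match P1@[9:9]
pos 10 'e': at 5
pos 11 'b': at 6  → match P0@[6:11],P2@[10:11]
pos 12 'd': at 1 (fail-walked)
pos 13 'e': at 2
pos 14 'b': at 3  → match P2@[13:14]
pos 15 'a': at 4  → match P1@[15:15]
pos 16 'e': at 5
pos 17 'b': at 6  → match P0@[12:17],P2@[16:17]
pos 18 'a': at 7 (fail-walked)  → match P1@[18:18]
pos 19 'a': at 7 (fail-walked)  → match P1@[19:19]
pos 20 'b': at 0 (fail-walked)
pos 21 'a': at 7  → match P1@[21:21]
pos 22 'd': at 1 (fail-walked)
pos 23 'a': at 7 (fail-walked)  → match P1@[23:23]
pos 24 'e': at 8 (fail-walked)
pos 25 'e': at 8 (fail-walked)
pos 26 'd': at 1 (fail-walked)
pos 27 'e': at 2
pos 28 'a': at 7 (fail-walked)  → match P1@[28:28]
pos 29 'b': at 0 (fail-walked)
pos 30 'a': at 7  → match P1@[30:30]
pos 31 'e': at 8 (fail-walked)
pos 32 'b': at 9  → match P2@[31:32]
pos 33 'a': at 7 (fail-walked)  → match P1@[33:33]
pos 34 'e': at 8 (fail-walked)
pos 35 'e': at 8 (fail-walked)
pos 36 'e': at 8 (fail-walked)
pos 37 'd': at 1 (fail-walked)
pos 38 'e': at 2
pos 39 'b': at 3  → match P2@[38:39]
pos 40 'a': at 4  → match P1@[40:40]
pos 41 'e': at 5
pos 42 'b': at 6  → match P0@[37:42],P2@[41:42]
pos 43 'e': at 8 (fail-walked)
pos 44 'b': at 9  → match P2@[43:44]
pos 45 'd': at 1 (fail-walked)
pos 46 'e': at 2
pos 47 'b': at 3  → match P2@[46:47]
pos 48 'a': at 4  → match P1@[48:48]
pos 49 'e': at 5
pos 50 'b': at 6  → match P0@[45:50],P2@[49:50]
pos 51 'e': at 8 (fail-walked)
pos 52 'c': at 0 (fail-walked)
pos 53 'b': at 0
pos 54 'b': at 0

Matches: [[1,1],[2,1],[3,1],[8,2],[9,1],[11,0],[11,2],[14,2],[15,1],[17,0],[17,2],[18,1],[19,1],[21,1],[23,1],[28,1],[30,1],[32,2],[33,1],[39,2],[40,1],[42,0],[42,2],[44,2],[47,2],[48,1],[50,0],[50,2]]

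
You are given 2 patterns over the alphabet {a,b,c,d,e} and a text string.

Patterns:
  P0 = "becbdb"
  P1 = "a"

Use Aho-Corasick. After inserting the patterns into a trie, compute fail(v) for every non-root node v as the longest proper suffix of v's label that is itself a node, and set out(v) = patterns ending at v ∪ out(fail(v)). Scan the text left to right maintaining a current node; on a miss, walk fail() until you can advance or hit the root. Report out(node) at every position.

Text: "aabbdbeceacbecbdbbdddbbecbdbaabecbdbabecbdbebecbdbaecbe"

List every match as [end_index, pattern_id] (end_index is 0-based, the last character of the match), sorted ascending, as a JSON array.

Construct AC machine:
Trie (insert patterns):
  0='ε' goto a→7 b→1
  1='b' goto e→2
  2='be' goto c→3
  3='bec' goto b→4
  4='becb' goto d→5
  5='becbd' goto b→6
  6='becbdb' goto ·  ←P0
  7='a' goto ·  ←P1

Failure links (BFS by depth):
  fail(1) 'b': from fail(0)=0 chase 'b': 0 ⇒ 0;  out=∅∪out(0)=∅
  fail(7) 'a': from fail(0)=0 chase 'a': 0 ⇒ 0;  out={1}∪out(0)={1}
  fail(2) 'be': from fail(1)=0 chase 'e': 0 ⇒ 0;  out=∅∪out(0)=∅
  fail(3) 'bec': from fail(2)=0 chase 'c': 0 ⇒ 0;  out=∅∪out(0)=∅
  fail(4) 'becb': from fail(3)=0 chase 'b': 0 ⇒ 1;  out=∅∪out(1)=∅
  fail(5) 'becbd': from fail(4)=1 chase 'd': 1→0 ⇒ 0;  out=∅∪out(0)=∅
  fail(6) 'becbdb': from fail(5)=0 chase 'b': 0 ⇒ 1;  out={0}∪out(1)={0}

Scan:
[0] read 'a'  n0⇒n7  emit P1@[0:0]
[1] read 'a'  n7⇒n7 ·f  emit P1@[1:1]
[2] read 'b'  n7⇒n1 ·f
[3] read 'b'  n1⇒n1 ·f
[4] read 'd'  n1⇒n0 ·f
[5] read 'b'  n0⇒n1
[6] read 'e'  n1⇒n2
[7] read 'c'  n2⇒n3
[8] read 'e'  n3⇒n0 ·f
[9] read 'a'  n0⇒n7  emit P1@[9:9]
[10] read 'c'  n7⇒n0 ·f
[11] read 'b'  n0⇒n1
[12] read 'e'  n1⇒n2
[13] read 'c'  n2⇒n3
[14] read 'b'  n3⇒n4
[15] read 'd'  n4⇒n5
[16] read 'b'  n5⇒n6  emit P0@[11:16]
[17] read 'b'  n6⇒n1 ·f
[18] read 'd'  n1⇒n0 ·f
[19] read 'd'  n0⇒n0
[20] read 'd'  n0⇒n0
[21] read 'b'  n0⇒n1
[22] read 'b'  n1⇒n1 ·f
[23] read 'e'  n1⇒n2
[24] read 'c'  n2⇒n3
[25] read 'b'  n3⇒n4
[26] read 'd'  n4⇒n5
[27] read 'b'  n5⇒n6  emit P0@[22:27]
[28] read 'a'  n6⇒n7 ·f  emit P1@[28:28]
[29] read 'a'  n7⇒n7 ·f  emit P1@[29:29]
[30] read 'b'  n7⇒n1 ·f
[31] read 'e'  n1⇒n2
[32] read 'c'  n2⇒n3
[33] read 'b'  n3⇒n4
[34] read 'd'  n4⇒n5
[35] read 'b'  n5⇒n6  emit P0@[30:35]
[36] read 'a'  n6⇒n7 ·f  emit P1@[36:36]
[37] read 'b'  n7⇒n1 ·f
[38] read 'e'  n1⇒n2
[39] read 'c'  n2⇒n3
[40] read 'b'  n3⇒n4
[41] read 'd'  n4⇒n5
[42] read 'b'  n5⇒n6  emit P0@[37:42]
[43] read 'e'  n6⇒n2 ·f
[44] read 'b'  n2⇒n1 ·f
[45] read 'e'  n1⇒n2
[46] read 'c'  n2⇒n3
[47] read 'b'  n3⇒n4
[48] read 'd'  n4⇒n5
[49] read 'b'  n5⇒n6  emit P0@[44:49]
[50] read 'a'  n6⇒n7 ·f  emit P1@[50:50]
[51] read 'e'  n7⇒n0 ·f
[52] read 'c'  n0⇒n0
[53] read 'b'  n0⇒n1
[54] read 'e'  n1⇒n2

All matches (sorted): [[0,1],[1,1],[9,1],[16,0],[27,0],[28,1],[29,1],[35,0],[36,1],[42,0],[49,0],[50,1]]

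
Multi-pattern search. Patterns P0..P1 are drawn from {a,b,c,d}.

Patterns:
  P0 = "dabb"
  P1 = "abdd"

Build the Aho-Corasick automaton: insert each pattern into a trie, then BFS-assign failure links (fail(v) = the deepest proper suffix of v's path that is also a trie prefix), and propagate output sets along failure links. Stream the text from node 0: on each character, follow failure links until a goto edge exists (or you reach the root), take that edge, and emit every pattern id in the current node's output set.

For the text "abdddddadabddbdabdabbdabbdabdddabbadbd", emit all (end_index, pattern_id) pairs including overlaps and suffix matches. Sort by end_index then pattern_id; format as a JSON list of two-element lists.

Build:
Trie nodes:
  0='ε' goto a→5 d→1
  1='d' goto a→2
  2='da' goto b→3
  3='dab' goto b→4
  4='dabb' goto ·  ←P0
  5='a' goto b→6
  6='ab' goto d→7
  7='abd' goto d→8
  8='abdd' goto ·  ←P1

BFS fail/out derivation:
  fail(1) 'd': from fail(0)=0 chase 'd': 0 ⇒ 0;  out=∅∪out(0)=∅
  fail(5) 'a': from fail(0)=0 chase 'a': 0 ⇒ 0;  out=∅∪out(0)=∅
  fail(2) 'da': from fail(1)=0 chase 'a': 0 ⇒ 5;  out=∅∪out(5)=∅
  fail(6) 'ab': from fail(5)=0 chase 'b': 0 ⇒ 0;  out=∅∪out(0)=∅
  fail(3) 'dab': from fail(2)=5 chase 'b': 5 ⇒ 6;  out=∅∪out(6)=∅
  fail(7) 'abd': from fail(6)=0 chase 'd': 0 ⇒ 1;  out=∅∪out(1)=∅
  fail(4) 'dabb': from fail(3)=6 chase 'b': 6→0 ⇒ 0;  out={0}∪out(0)={0}
  fail(8) 'abdd': from fail(7)=1 chase 'd': 1→0 ⇒ 1;  out={1}∪out(1)={1}

Text stream:
pos 0 'a': at 5
pos 1 'b': at 6
pos 2 'd': at 7
pos 3 'd': at 8  → match P1@[0:3]
pos 4 'd': at 1 (fail-walked)
pos 5 'd': at 1 (fail-walked)
pos 6 'd': at 1 (fail-walked)
pos 7 'a': at 2
pos 8 'd': at 1 (fail-walked)
pos 9 'a': at 2
pos 10 'b': at 3
pos 11 'd': at 7 (fail-walked)
pos 12 'd': at 8  → match P1@[9:12]
pos 13 'b': at 0 (fail-walked)
pos 14 'd': at 1
pos 15 'a': at 2
pos 16 'b': at 3
pos 17 'd': at 7 (fail-walked)
pos 18 'a': at 2 (fail-walked)
pos 19 'b': at 3
pos 20 'b': at 4  → match P0@[17:20]
pos 21 'd': at 1 (fail-walked)
pos 22 'a': at 2
pos 23 'b': at 3
pos 24 'b': at 4  → match P0@[21:24]
pos 25 'd': at 1 (fail-walked)
pos 26 'a': at 2
pos 27 'b': at 3
pos 28 'd': at 7 (fail-walked)
pos 29 'd': at 8  → match P1@[26:29]
pos 30 'd': at 1 (fail-walked)
pos 31 'a': at 2
pos 32 'b': at 3
pos 33 'b': at 4  → match P0@[30:33]
pos 34 'a': at 5 (fail-walked)
pos 35 'd': at 1 (fail-walked)
pos 36 'b': at 0 (fail-walked)
pos 37 'd': at 1

Result: [[3,1],[12,1],[20,0],[24,0],[29,1],[33,0]]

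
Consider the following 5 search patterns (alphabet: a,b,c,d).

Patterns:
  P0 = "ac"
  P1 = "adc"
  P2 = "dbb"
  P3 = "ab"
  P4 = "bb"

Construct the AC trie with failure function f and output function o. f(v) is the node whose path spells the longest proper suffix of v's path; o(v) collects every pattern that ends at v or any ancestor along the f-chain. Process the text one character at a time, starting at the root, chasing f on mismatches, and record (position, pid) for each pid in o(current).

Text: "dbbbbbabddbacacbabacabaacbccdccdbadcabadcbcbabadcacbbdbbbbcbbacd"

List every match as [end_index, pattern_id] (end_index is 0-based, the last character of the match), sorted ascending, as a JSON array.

Construct AC machine:
Trie (insert patterns):
  0='ε' goto a→1 b→9 d→5
  1='a' goto b→8 c→2 d→3
  2='ac' goto ·  [P0 ends]
  3='ad' goto c→4
  4='adc' goto ·  [P1 ends]
  5='d' goto b→6
  6='db' goto b→7
  7='dbb' goto ·  [P2 ends]
  8='ab' goto ·  [P3 ends]
  9='b' goto b→10
  10='bb' goto ·  [P4 ends]

Failure links (BFS by depth):
  n1('a'): parent n0 fail=0; on 'a' 0 → fail=0;  out ∅∪∅=∅
  n5('d'): parent n0 fail=0; on 'd' 0 → fail=0;  out ∅∪∅=∅
  n9('b'): parent n0 fail=0; on 'b' 0 → fail=0;  out ∅∪∅=∅
  n2('ac'): parent n1 fail=0; on 'c' 0 → fail=0;  out {0}∪∅={0}
  n3('ad'): parent n1 fail=0; on 'd' 0 → fail=5;  out ∅∪∅=∅
  n6('db'): parent n5 fail=0; on 'b' 0 → fail=9;  out ∅∪∅=∅
  n8('ab'): parent n1 fail=0; on 'b' 0 → fail=9;  out {3}∪∅={3}
  n10('bb'): parent n9 fail=0; on 'b' 0 → fail=9;  out {4}∪∅={4}
  n4('adc'): parent n3 fail=5; on 'c' 5→0 → fail=0;  out {1}∪∅={1}
  n7('dbb'): parent n6 fail=9; on 'b' 9 → fail=10;  out {2}∪{4}={2,4}

Text stream:
pos 0 'd': at 5
pos 1 'b': at 6
pos 2 'b': at 7  ** P2@[0:2],P4@[1:2]
pos 3 'b': at 10 ·f  ** P4@[2:3]
pos 4 'b': at 10 ·f  ** P4@[3:4]
pos 5 'b': at 10 ·f  ** P4@[4:5]
pos 6 'a': at 1 ·f
pos 7 'b': at 8  ** P3@[6:7]
pos 8 'd': at 5 ·f
pos 9 'd': at 5 ·f
pos 10 'b': at 6
pos 11 'a': at 1 ·f
pos 12 'c': at 2  ** P0@[11:12]
pos 13 'a': at 1 ·f
pos 14 'c': at 2  ** P0@[13:14]
pos 15 'b': at 9 ·f
pos 16 'a': at 1 ·f
pos 17 'b': at 8  ** P3@[16:17]
pos 18 'a': at 1 ·f
pos 19 'c': at 2  ** P0@[18:19]
pos 20 'a': at 1 ·f
pos 21 'b': at 8  ** P3@[20:21]
pos 22 'a': at 1 ·f
pos 23 'a': at 1 ·f
pos 24 'c': at 2  ** P0@[23:24]
pos 25 'b': at 9 ·f
pos 26 'c': at 0 ·f
pos 27 'c': at 0
pos 28 'd': at 5
pos 29 'c': at 0 ·f
pos 30 'c': at 0
pos 31 'd': at 5
pos 32 'b': at 6
pos 33 'a': at 1 ·f
pos 34 'd': at 3
pos 35 'c': at 4  ** P1@[33:35]
pos 36 'a': at 1 ·f
pos 37 'b': at 8  ** P3@[36:37]
pos 38 'a': at 1 ·f
pos 39 'd': at 3
pos 40 'c': at 4  ** P1@[38:40]
pos 41 'b': at 9 ·f
pos 42 'c': at 0 ·f
pos 43 'b': at 9
pos 44 'a': at 1 ·f
pos 45 'b': at 8  ** P3@[44:45]
pos 46 'a': at 1 ·f
pos 47 'd': at 3
pos 48 'c': at 4  ** P1@[46:48]
pos 49 'a': at 1 ·f
pos 50 'c': at 2  ** P0@[49:50]
pos 51 'b': at 9 ·f
pos 52 'b': at 10  ** P4@[51:52]
pos 53 'd': at 5 ·f
pos 54 'b': at 6
pos 55 'b': at 7  ** P2@[53:55],P4@[54:55]
pos 56 'b': at 10 ·f  ** P4@[55:56]
pos 57 'b': at 10 ·f  ** P4@[56:57]
pos 58 'c': at 0 ·f
pos 59 'b': at 9
pos 60 'b': at 10  ** P4@[59:60]
pos 61 'a': at 1 ·f
pos 62 'c': at 2  ** P0@[61:62]
pos 63 'd': at 5 ·f

All matches (sorted): [[2,2],[2,4],[3,4],[4,4],[5,4],[7,3],[12,0],[14,0],[17,3],[19,0],[21,3],[24,0],[35,1],[37,3],[40,1],[45,3],[48,1],[50,0],[52,4],[55,2],[55,4],[56,4],[57,4],[60,4],[62,0]]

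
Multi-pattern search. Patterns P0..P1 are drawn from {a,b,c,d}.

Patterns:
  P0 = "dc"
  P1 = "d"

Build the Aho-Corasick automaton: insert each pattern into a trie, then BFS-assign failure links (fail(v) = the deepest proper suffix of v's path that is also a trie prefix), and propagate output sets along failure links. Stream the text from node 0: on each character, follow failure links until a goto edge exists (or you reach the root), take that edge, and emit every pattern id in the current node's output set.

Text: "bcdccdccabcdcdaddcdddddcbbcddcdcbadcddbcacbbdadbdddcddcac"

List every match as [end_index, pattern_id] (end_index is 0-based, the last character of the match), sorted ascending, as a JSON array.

Build:
Trie (insert patterns):
  0='ε' goto d→1
  1='d' goto c→2  [P1 ends]
  2='dc' goto ·  [P0 ends]

BFS fail/out derivation:
  fail(1) 'd': from fail(0)=0 chase 'd': 0 ⇒ 0;  out={1}∪out(0)={1}
  fail(2) 'dc': from fail(1)=0 chase 'c': 0 ⇒ 0;  out={0}∪out(0)={0}

Scan:
[0] read 'b'  n0⇒n0
[1] read 'c'  n0⇒n0
[2] read 'd'  n0⇒n1  ** P1@[2:2]
[3] read 'c'  n1⇒n2  ** P0@[2:3]
[4] read 'c'  n2⇒n0 ·f
[5] read 'd'  n0⇒n1  ** P1@[5:5]
[6] read 'c'  n1⇒n2  ** P0@[5:6]
[7] read 'c'  n2⇒n0 ·f
[8] read 'a'  n0⇒n0
[9] read 'b'  n0⇒n0
[10] read 'c'  n0⇒n0
[11] read 'd'  n0⇒n1  ** P1@[11:11]
[12] read 'c'  n1⇒n2  ** P0@[11:12]
[13] read 'd'  n2⇒n1 ·f  ** P1@[13:13]
[14] read 'a'  n1⇒n0 ·f
[15] read 'd'  n0⇒n1  ** P1@[15:15]
[16] read 'd'  n1⇒n1 ·f  ** P1@[16:16]
[17] read 'c'  n1⇒n2  ** P0@[16:17]
[18] read 'd'  n2⇒n1 ·f  ** P1@[18:18]
[19] read 'd'  n1⇒n1 ·f  ** P1@[19:19]
[20] read 'd'  n1⇒n1 ·f  ** P1@[20:20]
[21] read 'd'  n1⇒n1 ·f  ** P1@[21:21]
[22] read 'd'  n1⇒n1 ·f  ** P1@[22:22]
[23] read 'c'  n1⇒n2  ** P0@[22:23]
[24] read 'b'  n2⇒n0 ·f
[25] read 'b'  n0⇒n0
[26] read 'c'  n0⇒n0
[27] read 'd'  n0⇒n1  ** P1@[27:27]
[28] read 'd'  n1⇒n1 ·f  ** P1@[28:28]
[29] read 'c'  n1⇒n2  ** P0@[28:29]
[30] read 'd'  n2⇒n1 ·f  ** P1@[30:30]
[31] read 'c'  n1⇒n2  ** P0@[30:31]
[32] read 'b'  n2⇒n0 ·f
[33] read 'a'  n0⇒n0
[34] read 'd'  n0⇒n1  ** P1@[34:34]
[35] read 'c'  n1⇒n2  ** P0@[34:35]
[36] read 'd'  n2⇒n1 ·f  ** P1@[36:36]
[37] read 'd'  n1⇒n1 ·f  ** P1@[37:37]
[38] read 'b'  n1⇒n0 ·f
[39] read 'c'  n0⇒n0
[40] read 'a'  n0⇒n0
[41] read 'c'  n0⇒n0
[42] read 'b'  n0⇒n0
[43] read 'b'  n0⇒n0
[44] read 'd'  n0⇒n1  ** P1@[44:44]
[45] read 'a'  n1⇒n0 ·f
[46] read 'd'  n0⇒n1  ** P1@[46:46]
[47] read 'b'  n1⇒n0 ·f
[48] read 'd'  n0⇒n1  ** P1@[48:48]
[49] read 'd'  n1⇒n1 ·f  ** P1@[49:49]
[50] read 'd'  n1⇒n1 ·f  ** P1@[50:50]
[51] read 'c'  n1⇒n2  ** P0@[50:51]
[52] read 'd'  n2⇒n1 ·f  ** P1@[52:52]
[53] read 'd'  n1⇒n1 ·f  ** P1@[53:53]
[54] read 'c'  n1⇒n2  ** P0@[53:54]
[55] read 'a'  n2⇒n0 ·f
[56] read 'c'  n0⇒n0

Result: [[2,1],[3,0],[5,1],[6,0],[11,1],[12,0],[13,1],[15,1],[16,1],[17,0],[18,1],[19,1],[20,1],[21,1],[22,1],[23,0],[27,1],[28,1],[29,0],[30,1],[31,0],[34,1],[35,0],[36,1],[37,1],[44,1],[46,1],[48,1],[49,1],[50,1],[51,0],[52,1],[53,1],[54,0]]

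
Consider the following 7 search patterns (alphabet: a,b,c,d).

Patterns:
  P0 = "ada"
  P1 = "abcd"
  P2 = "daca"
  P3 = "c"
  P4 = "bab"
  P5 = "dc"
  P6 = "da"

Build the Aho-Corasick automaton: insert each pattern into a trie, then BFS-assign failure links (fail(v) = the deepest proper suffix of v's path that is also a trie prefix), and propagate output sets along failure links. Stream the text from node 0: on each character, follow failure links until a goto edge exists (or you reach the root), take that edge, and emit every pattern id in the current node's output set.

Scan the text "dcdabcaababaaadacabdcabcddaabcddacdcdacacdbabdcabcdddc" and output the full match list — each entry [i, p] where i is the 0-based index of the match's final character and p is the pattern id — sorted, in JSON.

Build automaton:
Trie (insert patterns):
  n0 'ε': a→1 b→12 c→11 d→7
  n1 'a': b→4 d→2
  n2 'ad': a→3
  n3 'ada': ·  ←P0
  n4 'ab': c→5
  n5 'abc': d→6
  n6 'abcd': ·  ←P1
  n7 'd': a→8 c→15
  n8 'da': c→9  ←P6
  n9 'dac': a→10
  n10 'daca': ·  ←P2
  n11 'c': ·  ←P3
  n12 'b': a→13
  n13 'ba': b→14
  n14 'bab': ·  ←P4
  n15 'dc': ·  ←P5

Failure links (BFS by depth):
  fail(1) 'a': from fail(0)=0 chase 'a': 0 ⇒ 0;  out=∅∪out(0)=∅
  fail(7) 'd': from fail(0)=0 chase 'd': 0 ⇒ 0;  out=∅∪out(0)=∅
  fail(11) 'c': from fail(0)=0 chase 'c': 0 ⇒ 0;  out={3}∪out(0)={3}
  fail(12) 'b': from fail(0)=0 chase 'b': 0 ⇒ 0;  out=∅∪out(0)=∅
  fail(2) 'ad': from fail(1)=0 chase 'd': 0 ⇒ 7;  out=∅∪out(7)=∅
  fail(4) 'ab': from fail(1)=0 chase 'b': 0 ⇒ 12;  out=∅∪out(12)=∅
  fail(8) 'da': from fail(7)=0 chase 'a': 0 ⇒ 1;  out={6}∪out(1)={6}
  fail(13) 'ba': from fail(12)=0 chase 'a': 0 ⇒ 1;  out=∅∪out(1)=∅
  fail(15) 'dc': from fail(7)=0 chase 'c': 0 ⇒ 11;  out={5}∪out(11)={3,5}
  fail(3) 'ada': from fail(2)=7 chase 'a': 7 ⇒ 8;  out={0}∪out(8)={0,6}
  fail(5) 'abc': from fail(4)=12 chase 'c': 12→0 ⇒ 11;  out=∅∪out(11)={3}
  fail(9) 'dac': from fail(8)=1 chase 'c': 1→0 ⇒ 11;  out=∅∪out(11)={3}
  fail(14) 'bab': from fail(13)=1 chase 'b': 1 ⇒ 4;  out={4}∪out(4)={4}
  fail(6) 'abcd': from fail(5)=11 chase 'd': 11→0 ⇒ 7;  out={1}∪out(7)={1}
  fail(10) 'daca': from fail(9)=11 chase 'a': 11→0 ⇒ 1;  out={2}∪out(1)={2}

Scan:
i=0 'd': node 0→7
i=1 'c': node 7→15  → match P3@[1:1],P5@[0:1]
i=2 'd': node 15→7 (via fail)
i=3 'a': node 7→8  → match P6@[2:3]
i=4 'b': node 8→4 (via fail)
i=5 'c': node 4→5  → match P3@[5:5]
i=6 'a': node 5→1 (via fail)
i=7 'a': node 1→1 (via fail)
i=8 'b': node 1→4
i=9 'a': node 4→13 (via fail)
i=10 'b': node 13→14  → match P4@[8:10]
i=11 'a': node 14→13 (via fail)
i=12 'a': node 13→1 (via fail)
i=13 'a': node 1→1 (via fail)
i=14 'd': node 1→2
i=15 'a': node 2→3  → match P0@[13:15],P6@[14:15]
i=16 'c': node 3→9 (via fail)  → match P3@[16:16]
i=17 'a': node 9→10  → match P2@[14:17]
i=18 'b': node 10→4 (via fail)
i=19 'd': node 4→7 (via fail)
i=20 'c': node 7→15  → match P3@[20:20],P5@[19:20]
i=21 'a': node 15→1 (via fail)
i=22 'b': node 1→4
i=23 'c': node 4→5  → match P3@[23:23]
i=24 'd': node 5→6  → match P1@[21:24]
i=25 'd': node 6→7 (via fail)
i=26 'a': node 7→8  → match P6@[25:26]
i=27 'a': node 8→1 (via fail)
i=28 'b': node 1→4
i=29 'c': node 4→5  → match P3@[29:29]
i=30 'd': node 5→6  → match P1@[27:30]
i=31 'd': node 6→7 (via fail)
i=32 'a': node 7→8  → match P6@[31:32]
i=33 'c': node 8→9  → match P3@[33:33]
i=34 'd': node 9→7 (via fail)
i=35 'c': node 7→15  → match P3@[35:35],P5@[34:35]
i=36 'd': node 15→7 (via fail)
i=37 'a': node 7→8  → match P6@[36:37]
i=38 'c': node 8→9  → match P3@[38:38]
i=39 'a': node 9→10  → match P2@[36:39]
i=40 'c': node 10→11 (via fail)  → match P3@[40:40]
i=41 'd': node 11→7 (via fail)
i=42 'b': node 7→12 (via fail)
i=43 'a': node 12→13
i=44 'b': node 13→14  → match P4@[42:44]
i=45 'd': node 14→7 (via fail)
i=46 'c': node 7→15  → match P3@[46:46],P5@[45:46]
i=47 'a': node 15→1 (via fail)
i=48 'b': node 1→4
i=49 'c': node 4→5  → match P3@[49:49]
i=50 'd': node 5→6  → match P1@[47:50]
i=51 'd': node 6→7 (via fail)
i=52 'd': node 7→7 (via fail)
i=53 'c': node 7→15  → match P3@[53:53],P5@[52:53]

Matches: [[1,3],[1,5],[3,6],[5,3],[10,4],[15,0],[15,6],[16,3],[17,2],[20,3],[20,5],[23,3],[24,1],[26,6],[29,3],[30,1],[32,6],[33,3],[35,3],[35,5],[37,6],[38,3],[39,2],[40,3],[44,4],[46,3],[46,5],[49,3],[50,1],[53,3],[53,5]]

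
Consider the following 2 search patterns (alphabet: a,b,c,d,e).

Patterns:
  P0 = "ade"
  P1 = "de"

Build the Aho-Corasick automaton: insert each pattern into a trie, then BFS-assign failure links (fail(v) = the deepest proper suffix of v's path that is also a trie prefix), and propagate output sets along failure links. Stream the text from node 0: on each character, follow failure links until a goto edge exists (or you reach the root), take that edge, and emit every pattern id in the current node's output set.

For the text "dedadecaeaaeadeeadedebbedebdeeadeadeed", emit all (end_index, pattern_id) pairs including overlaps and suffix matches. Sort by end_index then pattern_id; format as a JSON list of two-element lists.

Build automaton:
Trie (insert patterns):
  n0 'ε': a→1 d→4
  n1 'a': d→2
  n2 'ad': e→3
  n3 'ade': ·  ←P0
  n4 'd': e→5
  n5 'de': ·  ←P1

Failure links (BFS by depth):
  fail(1) 'a': from fail(0)=0 chase 'a': 0 ⇒ 0;  out=∅∪out(0)=∅
  fail(4) 'd': from fail(0)=0 chase 'd': 0 ⇒ 0;  out=∅∪out(0)=∅
  fail(2) 'ad': from fail(1)=0 chase 'd': 0 ⇒ 4;  out=∅∪out(4)=∅
  fail(5) 'de': from fail(4)=0 chase 'e': 0 ⇒ 0;  out={1}∪out(0)={1}
  fail(3) 'ade': from fail(2)=4 chase 'e': 4 ⇒ 5;  out={0}∪out(5)={0,1}

Text stream:
i=0 'd': node 0→4
i=1 'e': node 4→5  → match P1@[0:1]
i=2 'd': node 5→4 ·f
i=3 'a': node 4→1 ·f
i=4 'd': node 1→2
i=5 'e': node 2→3  → match P0@[3:5],P1@[4:5]
i=6 'c': node 3→0 ·f
i=7 'a': node 0→1
i=8 'e': node 1→0 ·f
i=9 'a': node 0→1
i=10 'a': node 1→1 ·f
i=11 'e': node 1→0 ·f
i=12 'a': node 0→1
i=13 'd': node 1→2
i=14 'e': node 2→3  → match P0@[12:14],P1@[13:14]
i=15 'e': node 3→0 ·f
i=16 'a': node 0→1
i=17 'd': node 1→2
i=18 'e': node 2→3  → match P0@[16:18],P1@[17:18]
i=19 'd': node 3→4 ·f
i=20 'e': node 4→5  → match P1@[19:20]
i=21 'b': node 5→0 ·f
i=22 'b': node 0→0
i=23 'e': node 0→0
i=24 'd': node 0→4
i=25 'e': node 4→5  → match P1@[24:25]
i=26 'b': node 5→0 ·f
i=27 'd': node 0→4
i=28 'e': node 4→5  → match P1@[27:28]
i=29 'e': node 5→0 ·f
i=30 'a': node 0→1
i=31 'd': node 1→2
i=32 'e': node 2→3  → match P0@[30:32],P1@[31:32]
i=33 'a': node 3→1 ·f
i=34 'd': node 1→2
i=35 'e': node 2→3  → match P0@[33:35],P1@[34:35]
i=36 'e': node 3→0 ·f
i=37 'd': node 0→4

All matches (sorted): [[1,1],[5,0],[5,1],[14,0],[14,1],[18,0],[18,1],[20,1],[25,1],[28,1],[32,0],[32,1],[35,0],[35,1]]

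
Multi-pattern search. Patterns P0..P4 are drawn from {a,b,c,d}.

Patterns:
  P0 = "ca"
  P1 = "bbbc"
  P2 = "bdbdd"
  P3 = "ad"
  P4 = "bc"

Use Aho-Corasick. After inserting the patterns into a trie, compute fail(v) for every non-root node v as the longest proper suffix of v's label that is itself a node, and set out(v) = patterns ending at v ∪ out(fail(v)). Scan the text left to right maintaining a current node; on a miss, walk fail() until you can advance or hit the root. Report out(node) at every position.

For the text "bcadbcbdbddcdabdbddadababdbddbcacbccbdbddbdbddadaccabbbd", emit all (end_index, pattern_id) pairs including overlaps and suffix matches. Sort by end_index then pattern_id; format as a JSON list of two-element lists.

Build:
Trie nodes:
  n0 'ε': a→11 b→3 c→1
  n1 'c': a→2
  n2 'ca': ·  ←P0
  n3 'b': b→4 c→13 d→7
  n4 'bb': b→5
  n5 'bbb': c→6
  n6 'bbbc': ·  ←P1
  n7 'bd': b→8
  n8 'bdb': d→9
  n9 'bdbd': d→10
  n10 'bdbdd': ·  ←P2
  n11 'a': d→12
  n12 'ad': ·  ←P3
  n13 'bc': ·  ←P4

BFS fail/out derivation:
  n1('c'): parent n0 fail=0; on 'c' 0 → fail=0;  out ∅∪∅=∅
  n3('b'): parent n0 fail=0; on 'b' 0 → fail=0;  out ∅∪∅=∅
  n11('a'): parent n0 fail=0; on 'a' 0 → fail=0;  out ∅∪∅=∅
  n2('ca'): parent n1 fail=0; on 'a' 0 → fail=11;  out {0}∪∅={0}
  n4('bb'): parent n3 fail=0; on 'b' 0 → fail=3;  out ∅∪∅=∅
  n7('bd'): parent n3 fail=0; on 'd' 0 → fail=0;  out ∅∪∅=∅
  n12('ad'): parent n11 fail=0; on 'd' 0 → fail=0;  out {3}∪∅={3}
  n13('bc'): parent n3 fail=0; on 'c' 0 → fail=1;  out {4}∪∅={4}
  n5('bbb'): parent n4 fail=3; on 'b' 3 → fail=4;  out ∅∪∅=∅
  n8('bdb'): parent n7 fail=0; on 'b' 0 → fail=3;  out ∅∪∅=∅
  n6('bbbc'): parent n5 fail=4; on 'c' 4→3 → fail=13;  out {1}∪{4}={1,4}
  n9('bdbd'): parent n8 fail=3; on 'd' 3 → fail=7;  out ∅∪∅=∅
  n10('bdbdd'): parent n9 fail=7; on 'd' 7→0 → fail=0;  out {2}∪∅={2}

Text stream:
pos 0 'b': at 3
pos 1 'c': at 13  emit P4@[0:1]
pos 2 'a': at 2 (via fail)  emit P0@[1:2]
pos 3 'd': at 12 (via fail)  emit P3@[2:3]
pos 4 'b': at 3 (via fail)
pos 5 'c': at 13  emit P4@[4:5]
pos 6 'b': at 3 (via fail)
pos 7 'd': at 7
pos 8 'b': at 8
pos 9 'd': at 9
pos 10 'd': at 10  emit P2@[6:10]
pos 11 'c': at 1 (via fail)
pos 12 'd': at 0 (via fail)
pos 13 'a': at 11
pos 14 'b': at 3 (via fail)
pos 15 'd': at 7
pos 16 'b': at 8
pos 17 'd': at 9
pos 18 'd': at 10  emit P2@[14:18]
pos 19 'a': at 11 (via fail)
pos 20 'd': at 12  emit P3@[19:20]
pos 21 'a': at 11 (via fail)
pos 22 'b': at 3 (via fail)
pos 23 'a': at 11 (via fail)
pos 24 'b': at 3 (via fail)
pos 25 'd': at 7
pos 26 'b': at 8
pos 27 'd': at 9
pos 28 'd': at 10  emit P2@[24:28]
pos 29 'b': at 3 (via fail)
pos 30 'c': at 13  emit P4@[29:30]
pos 31 'a': at 2 (via fail)  emit P0@[30:31]
pos 32 'c': at 1 (via fail)
pos 33 'b': at 3 (via fail)
pos 34 'c': at 13  emit P4@[33:34]
pos 35 'c': at 1 (via fail)
pos 36 'b': at 3 (via fail)
pos 37 'd': at 7
pos 38 'b': at 8
pos 39 'd': at 9
pos 40 'd': at 10  emit P2@[36:40]
pos 41 'b': at 3 (via fail)
pos 42 'd': at 7
pos 43 'b': at 8
pos 44 'd': at 9
pos 45 'd': at 10  emit P2@[41:45]
pos 46 'a': at 11 (via fail)
pos 47 'd': at 12  emit P3@[46:47]
pos 48 'a': at 11 (via fail)
pos 49 'c': at 1 (via fail)
pos 50 'c': at 1 (via fail)
pos 51 'a': at 2  emit P0@[50:51]
pos 52 'b': at 3 (via fail)
pos 53 'b': at 4
pos 54 'b': at 5
pos 55 'd': at 7 (via fail)

Matches: [[1,4],[2,0],[3,3],[5,4],[10,2],[18,2],[20,3],[28,2],[30,4],[31,0],[34,4],[40,2],[45,2],[47,3],[51,0]]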